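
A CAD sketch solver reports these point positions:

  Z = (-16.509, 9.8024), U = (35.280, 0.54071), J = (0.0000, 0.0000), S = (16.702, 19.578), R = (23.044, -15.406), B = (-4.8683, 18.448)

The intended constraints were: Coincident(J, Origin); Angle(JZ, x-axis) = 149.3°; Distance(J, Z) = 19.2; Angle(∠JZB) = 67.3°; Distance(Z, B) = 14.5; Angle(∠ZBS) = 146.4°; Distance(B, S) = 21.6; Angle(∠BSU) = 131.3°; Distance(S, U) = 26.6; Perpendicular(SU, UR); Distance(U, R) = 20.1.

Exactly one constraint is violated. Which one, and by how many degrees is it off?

Perpendicular(SU, UR) — off by 8.20°.

J = (0.00, 0.00) ✓; JZ at 149.3° ✓; |JZ| = 19.20 ✓; ∠JZB = 67.30° ✓; |ZB| = 14.50 ✓; ∠ZBS = 146.4° ✓; |BS| = 21.60 ✓; ∠BSU = 131.3° ✓; |SU| = 26.60 ✓; ∠(SU, UR) = 81.80° ✗; |UR| = 20.10 ✓.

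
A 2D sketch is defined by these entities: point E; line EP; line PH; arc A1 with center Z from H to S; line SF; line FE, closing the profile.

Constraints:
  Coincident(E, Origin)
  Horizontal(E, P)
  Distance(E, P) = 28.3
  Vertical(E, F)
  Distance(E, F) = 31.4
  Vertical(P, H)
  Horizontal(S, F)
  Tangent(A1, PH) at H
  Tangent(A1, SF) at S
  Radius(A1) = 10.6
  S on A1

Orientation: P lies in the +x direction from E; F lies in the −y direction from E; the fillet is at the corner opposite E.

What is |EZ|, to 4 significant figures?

27.31

E is at the origin; E and P share the same y with |EP| = 28.3 and P on the +x side, so P = (28.30, 0.000). E and F share the same x with |EF| = 31.4 and F on the −y side, so F = (0.000, -31.40). The virtual corner opposite E is at (28.30, -31.40). Since A1 is tangent to PH there, ZH ⟂ PH and the tangent condition forces ZS to be normal to SF, with radius 10.6, so the center Z sits 10.6 in from both sides at Z = (17.70, -20.80). Then |EZ| = |Z − E| = 27.31.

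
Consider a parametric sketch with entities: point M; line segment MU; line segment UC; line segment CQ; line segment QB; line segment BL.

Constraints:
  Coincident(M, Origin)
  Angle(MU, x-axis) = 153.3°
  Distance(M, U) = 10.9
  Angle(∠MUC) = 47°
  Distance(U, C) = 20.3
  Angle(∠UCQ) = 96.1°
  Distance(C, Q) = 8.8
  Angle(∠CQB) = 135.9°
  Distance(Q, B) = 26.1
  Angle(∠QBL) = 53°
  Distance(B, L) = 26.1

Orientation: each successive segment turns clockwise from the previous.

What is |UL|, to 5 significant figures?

4.4032

M is at the origin; MU runs at 153.3° with length 10.9, so U = (-9.7377, 4.8976). ∠MUC = 47.0° gives UC at 20.300° from the x-axis; with |UC| = 20.3, C = (9.3014, 11.940). ∠UCQ = 96.1° gives CQ at -63.600° from the x-axis; with |CQ| = 8.8, Q = (13.214, 4.0581). ∠CQB = 135.9° gives QB at -107.70° from the x-axis; with |QB| = 26.1, B = (5.2789, -20.806). ∠QBL = 53.0° gives BL at 125.30° from the x-axis; with |BL| = 26.1, L = (-9.8032, 0.49483). Then |UL| = |L − U| = 4.4032.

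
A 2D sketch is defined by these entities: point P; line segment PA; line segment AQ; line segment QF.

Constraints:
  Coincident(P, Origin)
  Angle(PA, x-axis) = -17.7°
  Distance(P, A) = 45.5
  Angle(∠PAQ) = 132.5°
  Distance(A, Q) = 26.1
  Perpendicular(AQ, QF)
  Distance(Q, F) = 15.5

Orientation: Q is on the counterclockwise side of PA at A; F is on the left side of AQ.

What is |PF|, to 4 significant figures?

59.64

P is at the origin; PA runs at -17.7° with length 45.5, so A = 45.5·(cos -17.7°, sin -17.7°) = (43.35, -13.83). ∠PAQ = 132.5°, so AQ runs at -17.7° + (180° − 132.5°) = 29.80° from the x-axis; with |AQ| = 26.1, Q = A + 26.1·(cos 29.80°, sin 29.80°) = (65.99, -0.8625). AQ is perpendicular to QF; with |QF| = 15.5 on the left of AQ, F = Q + 15.5·(-0.4970, 0.8678) = (58.29, 12.59). Then |PF| = |F − P| = 59.64.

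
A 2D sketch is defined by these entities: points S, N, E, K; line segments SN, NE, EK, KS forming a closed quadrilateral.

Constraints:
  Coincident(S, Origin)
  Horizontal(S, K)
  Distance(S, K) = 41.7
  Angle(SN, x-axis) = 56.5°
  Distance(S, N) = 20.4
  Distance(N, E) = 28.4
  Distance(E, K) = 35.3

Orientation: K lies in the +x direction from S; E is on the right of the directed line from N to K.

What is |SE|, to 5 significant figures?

13.922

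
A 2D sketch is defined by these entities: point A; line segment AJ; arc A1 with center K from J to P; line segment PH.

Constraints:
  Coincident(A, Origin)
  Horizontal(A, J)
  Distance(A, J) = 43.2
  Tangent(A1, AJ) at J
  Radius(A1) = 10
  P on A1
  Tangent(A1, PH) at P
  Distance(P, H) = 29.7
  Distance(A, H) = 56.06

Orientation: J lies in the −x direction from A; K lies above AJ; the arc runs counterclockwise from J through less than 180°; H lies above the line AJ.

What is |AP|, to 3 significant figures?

35.3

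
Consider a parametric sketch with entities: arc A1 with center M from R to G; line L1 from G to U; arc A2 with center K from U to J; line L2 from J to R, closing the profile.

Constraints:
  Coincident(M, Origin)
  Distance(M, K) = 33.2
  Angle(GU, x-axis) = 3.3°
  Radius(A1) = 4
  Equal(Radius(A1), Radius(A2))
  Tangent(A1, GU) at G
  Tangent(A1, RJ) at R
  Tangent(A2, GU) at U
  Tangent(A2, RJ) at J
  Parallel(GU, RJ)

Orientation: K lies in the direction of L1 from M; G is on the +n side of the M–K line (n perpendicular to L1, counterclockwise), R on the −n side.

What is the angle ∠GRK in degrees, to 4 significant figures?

83.13°

The slot axis is L1's direction at 3.3°, so u = (cos 3.3°, sin 3.3°) = (0.9983, 0.05756) and n = (−sin 3.3°, cos 3.3°) = (-0.05756, 0.9983). M is at the origin and K lies 33.2 along u from M, so K = 33.2·u = (33.14, 1.911). Tangency of A1 to both parallel lines with radius 4.0 puts G and R at M ± 4.0·n: G = (-0.2303, 3.993), R = (0.2303, -3.993). Then cos ∠GRK = RG·RK / (|RG||RK|), giving 83.13°.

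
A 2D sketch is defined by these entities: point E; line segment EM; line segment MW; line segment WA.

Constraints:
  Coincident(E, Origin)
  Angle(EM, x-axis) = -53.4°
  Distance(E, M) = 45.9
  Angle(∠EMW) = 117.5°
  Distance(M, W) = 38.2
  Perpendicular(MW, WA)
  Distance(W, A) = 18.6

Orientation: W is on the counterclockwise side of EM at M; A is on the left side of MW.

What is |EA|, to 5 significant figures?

63.377

∠EMW = 117.5°, so MW runs at -53.4° + (180° − 117.5°) = 9.1000° from the x-axis; with |MW| = 38.2, W = M + 38.2·(cos 9.1000°, sin 9.1000°) = (65.086, -30.808). MW ⟂ WA; with |WA| = 18.6 on the left of MW, A = W + 18.6·(-0.15816, 0.98741) = (62.144, -12.442). Then |EA| = |A − E| = 63.377.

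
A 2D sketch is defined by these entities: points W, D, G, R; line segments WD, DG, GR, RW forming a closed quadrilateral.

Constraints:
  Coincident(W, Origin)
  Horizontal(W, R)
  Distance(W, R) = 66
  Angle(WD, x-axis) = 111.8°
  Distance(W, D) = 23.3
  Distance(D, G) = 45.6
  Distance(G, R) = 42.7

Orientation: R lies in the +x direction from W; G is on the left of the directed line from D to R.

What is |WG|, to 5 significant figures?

47.226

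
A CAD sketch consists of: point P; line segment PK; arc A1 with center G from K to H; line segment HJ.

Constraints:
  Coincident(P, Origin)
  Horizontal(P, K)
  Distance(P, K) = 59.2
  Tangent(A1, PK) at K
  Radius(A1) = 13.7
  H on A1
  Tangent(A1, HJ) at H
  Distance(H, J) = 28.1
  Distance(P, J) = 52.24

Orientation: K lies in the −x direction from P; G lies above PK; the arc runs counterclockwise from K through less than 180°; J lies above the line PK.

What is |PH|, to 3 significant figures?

47.1

P is at the origin; PK is horizontal with |PK| = 59.2 and K on the −x side, so K = (-59.2, 0.00). Tangency of A1 to PK means the radius GK is perpendicular to PK, so G = K + (0, 13.7) = (-59.2, 13.7). Since GH ⟂ HJ (tangency), |GJ| = √(13.7² + 28.1²) = 31.3 regardless of where H sits on A1. So J lies on both circle(P, 52.24) and circle(G, 31.3); the above-PK intersection is J = (-37.6, 36.3). H is the foot of the tangent from J: H = (-46.2, 9.52).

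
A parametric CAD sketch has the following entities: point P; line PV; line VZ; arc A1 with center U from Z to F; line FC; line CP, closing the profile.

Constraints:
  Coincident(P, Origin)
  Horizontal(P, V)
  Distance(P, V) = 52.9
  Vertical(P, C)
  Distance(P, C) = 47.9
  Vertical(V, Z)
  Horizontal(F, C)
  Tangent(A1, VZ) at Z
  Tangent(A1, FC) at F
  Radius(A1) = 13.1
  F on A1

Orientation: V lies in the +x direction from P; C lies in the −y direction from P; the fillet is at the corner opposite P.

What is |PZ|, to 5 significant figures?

63.320

P is at the origin; PV is horizontal with |PV| = 52.9 and V on the +x side, so V = (52.900, 0.0000). PC is vertical with |PC| = 47.9 and C on the −y side, so C = (0.0000, -47.900). The virtual corner opposite P is at (52.900, -47.900). A1 meets VZ tangentially, so UZ is at right angles to VZ and tangency of A1 to FC means the radius UF is perpendicular to FC, with radius 13.1, so the center U sits 13.1 in from both sides at U = (39.800, -34.800). That places the tangent points at Z = (52.900, -34.800) on VZ and F = (39.800, -47.900) on FC. Then |PZ| = |Z − P| = 63.320.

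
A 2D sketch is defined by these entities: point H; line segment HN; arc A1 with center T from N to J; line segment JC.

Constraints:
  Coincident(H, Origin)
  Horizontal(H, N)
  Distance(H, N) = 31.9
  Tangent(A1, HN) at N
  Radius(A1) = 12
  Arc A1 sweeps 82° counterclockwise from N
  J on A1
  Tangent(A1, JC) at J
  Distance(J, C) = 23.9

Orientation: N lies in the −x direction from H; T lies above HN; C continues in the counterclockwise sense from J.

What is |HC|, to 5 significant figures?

37.873

H is at the origin; H and N share the same y with |HN| = 31.9 and N on the −x side, so N = (-31.900, 0.0000). A1 meets HN tangentially, so TN is at right angles to HN, so T = N + (0, 12) = (-31.900, 12.000). On A1, N sits at bearing -90° from T; an 82° counterclockwise sweep puts J at bearing -8°, so J = T + 12.0·(cos -8°, sin -8°) = (-20.017, 10.330). A1 meets JC tangentially, so TJ is at right angles to JC, so JC runs along (−sin -8°, cos -8°); with |JC| = 23.9, C = (-16.691, 33.997). Then |HC| = |C − H| = 37.873.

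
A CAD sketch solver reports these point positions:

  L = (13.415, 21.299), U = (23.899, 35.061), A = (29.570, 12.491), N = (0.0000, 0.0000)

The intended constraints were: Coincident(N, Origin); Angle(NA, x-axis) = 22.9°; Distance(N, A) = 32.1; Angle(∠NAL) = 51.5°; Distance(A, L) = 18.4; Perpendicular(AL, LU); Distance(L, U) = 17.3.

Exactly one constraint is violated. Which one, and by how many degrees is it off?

Perpendicular(AL, LU) — off by 8.70°.

N = (0.00, 0.00) ✓; NA at 22.90° ✓; |NA| = 32.10 ✓; ∠NAL = 51.50° ✓; |AL| = 18.40 ✓; ∠(AL, LU) = 98.70° ✗; |LU| = 17.30 ✓.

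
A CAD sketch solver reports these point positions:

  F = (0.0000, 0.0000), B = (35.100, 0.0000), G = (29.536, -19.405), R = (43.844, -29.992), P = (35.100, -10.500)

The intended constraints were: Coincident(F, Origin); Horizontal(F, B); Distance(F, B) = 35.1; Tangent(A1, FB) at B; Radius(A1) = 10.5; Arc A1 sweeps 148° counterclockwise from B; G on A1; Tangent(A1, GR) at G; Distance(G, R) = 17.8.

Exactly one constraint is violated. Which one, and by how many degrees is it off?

Tangent(A1, GR) at G — off by 4.50°.

F = (0.00, 0.00) ✓; F.y = 0.00, B.y = 0.00 ✓; |FB| = 35.10 ✓; ∠(PB, BF) = 90.00° ✓; |PB| = 10.50 ✓; bearing(P→G) − bearing(P→B) = 148.0° ✓; |PG| = 10.50 ✓; ∠(PG, GR) = 94.50° ✗; |GR| = 17.80 ✓.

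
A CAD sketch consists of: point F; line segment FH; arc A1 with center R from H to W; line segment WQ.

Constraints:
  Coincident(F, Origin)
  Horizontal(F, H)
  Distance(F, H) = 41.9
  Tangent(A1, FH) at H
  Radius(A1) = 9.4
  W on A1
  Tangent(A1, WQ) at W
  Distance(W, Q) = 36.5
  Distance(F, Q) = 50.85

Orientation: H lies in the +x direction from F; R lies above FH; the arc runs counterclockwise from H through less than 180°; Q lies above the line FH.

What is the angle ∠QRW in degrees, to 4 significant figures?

75.56°

Checks: |RW| = 9.400 ✓; ∠(RW, WQ) = 90.00° ✓; |WQ| = 36.50 ✓; |FQ| = 50.85 ✓.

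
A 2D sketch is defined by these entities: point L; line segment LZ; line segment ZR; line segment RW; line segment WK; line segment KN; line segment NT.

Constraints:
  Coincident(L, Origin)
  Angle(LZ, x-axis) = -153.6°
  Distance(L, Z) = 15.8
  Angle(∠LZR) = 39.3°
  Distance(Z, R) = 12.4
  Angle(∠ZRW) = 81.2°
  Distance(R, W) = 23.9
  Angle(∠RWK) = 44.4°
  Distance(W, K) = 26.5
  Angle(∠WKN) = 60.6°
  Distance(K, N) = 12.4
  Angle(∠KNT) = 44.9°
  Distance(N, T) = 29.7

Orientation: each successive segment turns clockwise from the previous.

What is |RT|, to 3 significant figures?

34.8

L is at the origin; LZ runs at -153.6° with length 15.8, so Z = (-14.2, -7.03). ∠LZR = 39.3° gives ZR at 65.7° from the x-axis; with |ZR| = 12.4, R = (-9.05, 4.28). ∠ZRW = 81.2° gives RW at -33.1° from the x-axis; with |RW| = 23.9, W = (11.0, -8.78). ∠RWK = 44.4° gives WK at -169° from the x-axis; with |WK| = 26.5, K = (-15.0, -14.0). ∠WKN = 60.6° gives KN at 71.9° from the x-axis; with |KN| = 12.4, N = (-11.2, -2.18). ∠KNT = 44.9° gives NT at -63.2° from the x-axis; with |NT| = 29.7, T = (2.23, -28.7). Then |RT| = |T − R| = 34.8.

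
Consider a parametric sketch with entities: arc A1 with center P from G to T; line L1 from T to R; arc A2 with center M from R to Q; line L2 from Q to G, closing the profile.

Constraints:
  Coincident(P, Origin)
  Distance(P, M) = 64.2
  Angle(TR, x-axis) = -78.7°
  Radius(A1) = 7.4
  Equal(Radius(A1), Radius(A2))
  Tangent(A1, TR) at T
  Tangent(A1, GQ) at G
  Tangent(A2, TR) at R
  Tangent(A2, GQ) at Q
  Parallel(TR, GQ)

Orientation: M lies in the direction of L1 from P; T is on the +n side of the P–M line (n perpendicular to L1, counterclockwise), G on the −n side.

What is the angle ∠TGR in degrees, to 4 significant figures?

77.02°

Tangency of A1 to both parallel lines with radius 7.4 puts T and G at P ± 7.4·n: T = (7.257, 1.450), G = (-7.257, -1.450). Equal radii place R and Q the same way about M: R = M + 7.4·n = (19.84, -61.51), Q = M − 7.4·n = (5.323, -64.41). Then cos ∠TGR = GT·GR / (|GT||GR|), giving 77.02°.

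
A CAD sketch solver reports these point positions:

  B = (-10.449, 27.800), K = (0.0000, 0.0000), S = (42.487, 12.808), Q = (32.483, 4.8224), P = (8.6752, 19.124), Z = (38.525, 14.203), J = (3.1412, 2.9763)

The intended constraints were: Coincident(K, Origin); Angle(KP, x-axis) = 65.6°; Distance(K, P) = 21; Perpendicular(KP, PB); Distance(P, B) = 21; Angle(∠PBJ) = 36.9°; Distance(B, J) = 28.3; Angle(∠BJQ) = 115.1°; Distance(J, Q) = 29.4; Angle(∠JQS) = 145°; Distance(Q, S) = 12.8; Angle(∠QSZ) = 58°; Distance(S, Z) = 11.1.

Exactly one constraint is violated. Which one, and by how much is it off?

Distance(S, Z) = 11.1 — off by 6.90.

K = (0.00, 0.00) ✓; KP at 65.60° ✓; |KP| = 21.00 ✓; ∠(KP, PB) = 90.00° ✓; |PB| = 21.00 ✓; ∠PBJ = 36.90° ✓; |BJ| = 28.30 ✓; ∠BJQ = 115.1° ✓; |JQ| = 29.40 ✓; ∠JQS = 145.0° ✓; |QS| = 12.80 ✓; ∠QSZ = 58.00° ✓; |SZ| = 4.200 ✗.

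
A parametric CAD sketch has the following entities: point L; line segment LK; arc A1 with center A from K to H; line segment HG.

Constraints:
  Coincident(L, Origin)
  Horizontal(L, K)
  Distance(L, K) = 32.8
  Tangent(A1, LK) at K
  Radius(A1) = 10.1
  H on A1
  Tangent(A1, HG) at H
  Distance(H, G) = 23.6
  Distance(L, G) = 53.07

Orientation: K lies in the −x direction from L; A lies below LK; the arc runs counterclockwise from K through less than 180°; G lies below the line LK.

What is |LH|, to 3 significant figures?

44.3

L is at the origin; L and K share the same y with |LK| = 32.8 and K on the −x side, so K = (-32.8, 0.00). A1 meets LK tangentially, so AK is at right angles to LK, so A = K + (0, -10.1) = (-32.8, -10.1). Since AH ⟂ HG (tangency), |AG| = √(10.1² + 23.6²) = 25.7 regardless of where H sits on A1. So G lies on both circle(L, 53.07) and circle(A, 25.7); the below-LK intersection is G = (-40.2, -34.7). H is the foot of the tangent from G: H = (-42.8, -11.2).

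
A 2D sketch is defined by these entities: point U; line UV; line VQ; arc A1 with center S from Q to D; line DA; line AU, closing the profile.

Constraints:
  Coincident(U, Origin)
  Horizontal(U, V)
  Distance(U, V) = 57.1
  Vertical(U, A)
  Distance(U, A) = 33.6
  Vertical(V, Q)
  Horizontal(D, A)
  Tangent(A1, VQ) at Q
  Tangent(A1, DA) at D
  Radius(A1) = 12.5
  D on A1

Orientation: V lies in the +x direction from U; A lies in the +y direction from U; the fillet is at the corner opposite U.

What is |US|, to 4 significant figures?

49.34

U is at the origin; U and V share the same y with |UV| = 57.1 and V on the +x side, so V = (57.10, 0.000). UA is vertical with |UA| = 33.6 and A on the +y side, so A = (0.000, 33.60). The virtual corner opposite U is at (57.10, 33.60). The tangent condition forces SQ to be normal to VQ and tangency of A1 to DA means the radius SD is perpendicular to DA, with radius 12.5, so the center S sits 12.5 in from both sides at S = (44.60, 21.10). Then |US| = |S − U| = 49.34.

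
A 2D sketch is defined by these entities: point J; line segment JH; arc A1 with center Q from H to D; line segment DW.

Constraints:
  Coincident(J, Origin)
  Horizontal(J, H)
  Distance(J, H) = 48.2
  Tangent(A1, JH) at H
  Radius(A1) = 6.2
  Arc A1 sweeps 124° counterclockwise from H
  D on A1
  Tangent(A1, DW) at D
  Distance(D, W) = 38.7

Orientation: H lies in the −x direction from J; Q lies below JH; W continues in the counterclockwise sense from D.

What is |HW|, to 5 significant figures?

44.893

J is at the origin; JH is horizontal with |JH| = 48.2 and H on the −x side, so H = (-48.200, 0.0000). Tangency of A1 to JH means the radius QH is perpendicular to JH, so Q = H + (0, -6.2) = (-48.200, -6.2000). On A1, H sits at bearing 90° from Q; a 124° counterclockwise sweep puts D at bearing 214°, so D = Q + 6.2·(cos 214°, sin 214°) = (-53.340, -9.6670). The tangent condition forces QD to be normal to DW, so DW runs along (−sin 214°, cos 214°); with |DW| = 38.7, W = (-31.699, -41.751). Then |HW| = |W − H| = 44.893.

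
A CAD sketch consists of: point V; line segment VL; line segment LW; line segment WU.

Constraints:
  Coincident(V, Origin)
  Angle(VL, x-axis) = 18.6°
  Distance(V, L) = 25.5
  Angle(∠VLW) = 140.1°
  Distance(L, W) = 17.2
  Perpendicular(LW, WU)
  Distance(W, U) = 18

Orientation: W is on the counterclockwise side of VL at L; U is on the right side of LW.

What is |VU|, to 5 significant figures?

50.318

∠VLW = 140.1°, so LW runs at 18.6° + (180° − 140.1°) = 58.500° from the x-axis; with |LW| = 17.2, W = L + 17.2·(cos 58.500°, sin 58.500°) = (33.155, 22.799). LW is perpendicular to WU; with |WU| = 18.0 on the right of LW, U = W + 18.0·(0.85264, -0.52250) = (48.503, 13.394). Then |VU| = |U − V| = 50.318.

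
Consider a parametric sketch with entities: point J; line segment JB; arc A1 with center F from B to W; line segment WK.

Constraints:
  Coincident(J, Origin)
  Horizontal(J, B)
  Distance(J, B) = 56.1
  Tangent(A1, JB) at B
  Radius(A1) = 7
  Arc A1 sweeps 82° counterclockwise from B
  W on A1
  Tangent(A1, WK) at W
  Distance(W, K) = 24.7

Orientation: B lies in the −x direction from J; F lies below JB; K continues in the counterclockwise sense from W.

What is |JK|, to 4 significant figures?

73.13

J is at the origin; JB is horizontal with |JB| = 56.1 and B on the −x side, so B = (-56.10, 0.000). Tangency of A1 to JB means the radius FB is perpendicular to JB, so F = B + (0, -7) = (-56.10, -7.000). On A1, B sits at bearing 90° from F; an 82° counterclockwise sweep puts W at bearing 172°, so W = F + 7.0·(cos 172°, sin 172°) = (-63.03, -6.026). A1 meets WK tangentially, so FW is at right angles to WK, so WK runs along (−sin 172°, cos 172°); with |WK| = 24.7, K = (-66.47, -30.49). Then |JK| = |K − J| = 73.13.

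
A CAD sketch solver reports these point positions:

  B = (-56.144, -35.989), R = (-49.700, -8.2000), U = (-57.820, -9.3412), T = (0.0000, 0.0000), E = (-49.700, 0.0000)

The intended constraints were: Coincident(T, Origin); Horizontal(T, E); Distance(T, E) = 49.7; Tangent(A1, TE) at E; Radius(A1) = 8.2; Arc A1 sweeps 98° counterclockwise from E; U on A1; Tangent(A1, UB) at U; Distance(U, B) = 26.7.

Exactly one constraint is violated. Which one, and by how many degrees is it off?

Tangent(A1, UB) at U — off by 4.40°.

T = (0.00, 0.00) ✓; T.y = 0.00, E.y = 0.00 ✓; |TE| = 49.70 ✓; ∠(RE, ET) = 90.00° ✓; |RE| = 8.200 ✓; bearing(R→U) − bearing(R→E) = 98.00° ✓; |RU| = 8.200 ✓; ∠(RU, UB) = 94.40° ✗; |UB| = 26.70 ✓.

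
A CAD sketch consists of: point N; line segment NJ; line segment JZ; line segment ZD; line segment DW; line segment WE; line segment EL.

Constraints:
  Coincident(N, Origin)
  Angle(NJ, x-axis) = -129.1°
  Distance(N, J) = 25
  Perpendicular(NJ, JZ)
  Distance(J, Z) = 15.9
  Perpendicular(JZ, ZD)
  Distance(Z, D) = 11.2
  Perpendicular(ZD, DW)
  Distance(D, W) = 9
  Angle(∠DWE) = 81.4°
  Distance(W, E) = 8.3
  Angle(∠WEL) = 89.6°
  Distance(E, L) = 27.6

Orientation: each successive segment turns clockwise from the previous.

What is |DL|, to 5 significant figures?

19.885

N is at the origin; NJ runs at -129.1° with length 25.0, so J = (-15.767, -19.401). NJ ⟂ JZ, so JZ runs at 140.90°; with |JZ| = 15.9, Z = (-28.106, -9.3734). The perpendicularity gives ZD at right angles to JZ, so ZD runs at 50.900°; with |ZD| = 11.2, D = (-21.042, -0.68170). ZD is perpendicular to DW, so DW runs at -39.100°; with |DW| = 9.0, W = (-14.058, -6.3578). ∠DWE = 81.4° gives WE at -137.70° from the x-axis; with |WE| = 8.3, E = (-20.197, -11.944). ∠WEL = 89.6° gives EL at 131.90° from the x-axis; with |EL| = 27.6, L = (-38.629, 8.5992). Then |DL| = |L − D| = 19.885.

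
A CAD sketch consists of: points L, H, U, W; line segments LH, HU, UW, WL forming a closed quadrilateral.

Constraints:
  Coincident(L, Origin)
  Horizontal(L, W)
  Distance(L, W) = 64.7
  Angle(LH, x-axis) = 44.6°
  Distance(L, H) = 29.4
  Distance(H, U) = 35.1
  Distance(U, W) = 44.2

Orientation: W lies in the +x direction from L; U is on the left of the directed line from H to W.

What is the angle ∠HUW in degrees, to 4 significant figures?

74.22°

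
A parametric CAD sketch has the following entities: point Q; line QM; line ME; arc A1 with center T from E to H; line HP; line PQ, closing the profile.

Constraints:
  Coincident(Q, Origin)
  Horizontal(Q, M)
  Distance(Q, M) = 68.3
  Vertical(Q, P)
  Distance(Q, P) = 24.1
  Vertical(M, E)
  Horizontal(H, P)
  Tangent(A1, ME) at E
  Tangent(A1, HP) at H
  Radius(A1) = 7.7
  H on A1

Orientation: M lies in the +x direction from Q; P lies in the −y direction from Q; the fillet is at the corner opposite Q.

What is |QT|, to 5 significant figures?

62.780

Q is at the origin; QM is horizontal with |QM| = 68.3 and M on the +x side, so M = (68.300, 0.0000). Q and P share the same x with |QP| = 24.1 and P on the −y side, so P = (0.0000, -24.100). The virtual corner opposite Q is at (68.300, -24.100). The tangent condition forces TE to be normal to ME and tangency of A1 to HP means the radius TH is perpendicular to HP, with radius 7.7, so the center T sits 7.7 in from both sides at T = (60.600, -16.400). Then |QT| = |T − Q| = 62.780.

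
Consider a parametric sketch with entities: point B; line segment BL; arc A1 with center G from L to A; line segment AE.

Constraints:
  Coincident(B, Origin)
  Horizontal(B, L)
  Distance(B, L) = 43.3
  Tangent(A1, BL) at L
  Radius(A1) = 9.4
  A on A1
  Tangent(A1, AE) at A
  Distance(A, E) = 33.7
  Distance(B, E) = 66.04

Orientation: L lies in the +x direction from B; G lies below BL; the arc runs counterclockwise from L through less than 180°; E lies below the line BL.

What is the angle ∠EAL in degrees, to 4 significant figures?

122.2°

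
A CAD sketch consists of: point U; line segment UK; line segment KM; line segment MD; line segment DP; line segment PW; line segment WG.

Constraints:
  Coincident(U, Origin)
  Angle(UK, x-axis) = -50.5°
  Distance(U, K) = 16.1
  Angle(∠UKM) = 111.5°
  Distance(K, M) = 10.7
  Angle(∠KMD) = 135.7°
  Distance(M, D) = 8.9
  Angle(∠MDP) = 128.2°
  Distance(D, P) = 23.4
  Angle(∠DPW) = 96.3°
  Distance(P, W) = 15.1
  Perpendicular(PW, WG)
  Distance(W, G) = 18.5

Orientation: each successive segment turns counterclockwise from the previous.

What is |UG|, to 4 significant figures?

6.622

U is at the origin; UK runs at -50.5° with length 16.1, so K = (10.24, -12.42). ∠UKM = 111.5° gives KM at 18.00° from the x-axis; with |KM| = 10.7, M = (20.42, -9.117). ∠KMD = 135.7° gives MD at 62.30° from the x-axis; with |MD| = 8.9, D = (24.55, -1.237). ∠MDP = 128.2° gives DP at 114.1° from the x-axis; with |DP| = 23.4, P = (15.00, 20.12). ∠DPW = 96.3° gives PW at -162.2° from the x-axis; with |PW| = 15.1, W = (0.6222, 15.51). PW is perpendicular to WG, so WG runs at -72.20°; with |WG| = 18.5, G = (6.278, -2.107). Then |UG| = |G − U| = 6.622.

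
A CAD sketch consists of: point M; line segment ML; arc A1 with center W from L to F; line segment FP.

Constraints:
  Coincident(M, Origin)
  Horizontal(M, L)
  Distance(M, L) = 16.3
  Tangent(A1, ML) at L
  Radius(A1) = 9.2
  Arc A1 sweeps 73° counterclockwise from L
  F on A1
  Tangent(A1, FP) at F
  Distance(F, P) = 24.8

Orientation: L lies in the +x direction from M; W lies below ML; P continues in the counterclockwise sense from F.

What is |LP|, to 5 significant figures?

34.223

On A1, L sits at bearing 90° from W; a 73° counterclockwise sweep puts F at bearing 163°, so F = W + 9.2·(cos 163°, sin 163°) = (7.5020, -6.5102). A1 meets FP tangentially, so WF is at right angles to FP, so FP runs along (−sin 163°, cos 163°); with |FP| = 24.8, P = (0.25118, -30.227). Then |LP| = |P − L| = 34.223.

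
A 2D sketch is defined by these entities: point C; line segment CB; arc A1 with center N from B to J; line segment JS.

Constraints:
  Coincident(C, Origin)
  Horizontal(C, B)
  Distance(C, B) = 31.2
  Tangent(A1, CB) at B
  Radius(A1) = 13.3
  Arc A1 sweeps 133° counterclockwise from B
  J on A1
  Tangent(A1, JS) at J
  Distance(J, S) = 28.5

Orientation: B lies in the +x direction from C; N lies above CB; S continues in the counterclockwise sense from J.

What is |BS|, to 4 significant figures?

44.29

On A1, B sits at bearing -90° from N; a 133° counterclockwise sweep puts J at bearing 43°, so J = N + 13.3·(cos 43°, sin 43°) = (40.93, 22.37). The tangent condition forces NJ to be normal to JS, so JS runs along (−sin 43°, cos 43°); with |JS| = 28.5, S = (21.49, 43.21). Then |BS| = |S − B| = 44.29.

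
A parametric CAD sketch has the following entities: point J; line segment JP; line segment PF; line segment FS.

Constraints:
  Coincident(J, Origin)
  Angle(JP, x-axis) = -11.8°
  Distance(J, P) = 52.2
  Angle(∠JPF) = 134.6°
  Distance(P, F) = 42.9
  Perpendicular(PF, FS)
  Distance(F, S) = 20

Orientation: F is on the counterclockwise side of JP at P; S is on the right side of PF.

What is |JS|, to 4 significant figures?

97.96

J is at the origin; JP runs at -11.8° with length 52.2, so P = 52.2·(cos -11.8°, sin -11.8°) = (51.10, -10.67). ∠JPF = 134.6°, so PF runs at -11.8° + (180° − 134.6°) = 33.60° from the x-axis; with |PF| = 42.9, F = P + 42.9·(cos 33.60°, sin 33.60°) = (86.83, 13.07). PF ⟂ FS; with |FS| = 20.0 on the right of PF, S = F + 20.0·(0.5534, -0.8329) = (97.90, -3.593). Then |JS| = |S − J| = 97.96.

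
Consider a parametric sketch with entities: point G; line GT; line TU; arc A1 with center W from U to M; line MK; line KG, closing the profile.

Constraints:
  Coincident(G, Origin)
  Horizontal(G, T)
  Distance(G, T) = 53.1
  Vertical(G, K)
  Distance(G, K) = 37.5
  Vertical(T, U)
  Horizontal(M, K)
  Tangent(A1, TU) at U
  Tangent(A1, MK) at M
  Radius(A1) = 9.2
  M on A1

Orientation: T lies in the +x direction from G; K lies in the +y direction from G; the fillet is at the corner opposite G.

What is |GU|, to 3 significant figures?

60.2

G is at the origin; G and T share the same y with |GT| = 53.1 and T on the +x side, so T = (53.1, 0.00). GK is vertical with |GK| = 37.5 and K on the +y side, so K = (0.00, 37.5). The virtual corner opposite G is at (53.1, 37.5). A1 meets TU tangentially, so WU is at right angles to TU and tangency of A1 to MK means the radius WM is perpendicular to MK, with radius 9.2, so the center W sits 9.2 in from both sides at W = (43.9, 28.3). That places the tangent points at U = (53.1, 28.3) on TU and M = (43.9, 37.5) on MK. Then |GU| = |U − G| = 60.2.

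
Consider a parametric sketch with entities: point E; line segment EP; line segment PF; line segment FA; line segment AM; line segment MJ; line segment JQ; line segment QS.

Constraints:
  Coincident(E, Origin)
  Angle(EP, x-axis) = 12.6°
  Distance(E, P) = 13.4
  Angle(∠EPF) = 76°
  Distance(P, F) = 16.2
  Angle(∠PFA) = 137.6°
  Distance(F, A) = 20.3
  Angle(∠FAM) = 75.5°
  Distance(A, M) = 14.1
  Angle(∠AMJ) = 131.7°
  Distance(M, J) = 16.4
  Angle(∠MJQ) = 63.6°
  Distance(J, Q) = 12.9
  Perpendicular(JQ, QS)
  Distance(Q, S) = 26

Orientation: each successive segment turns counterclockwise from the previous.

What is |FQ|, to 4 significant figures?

8.488

E is at the origin; EP runs at 12.6° with length 13.4, so P = (13.08, 2.923). ∠EPF = 76.0° gives PF at 116.6° from the x-axis; with |PF| = 16.2, F = (5.824, 17.41). ∠PFA = 137.6° gives FA at 159.0° from the x-axis; with |FA| = 20.3, A = (-13.13, 24.68). ∠FAM = 75.5° gives AM at -96.50° from the x-axis; with |AM| = 14.1, M = (-14.72, 10.67). ∠AMJ = 131.7° gives MJ at -48.20° from the x-axis; with |MJ| = 16.4, J = (-3.793, -1.552). ∠MJQ = 63.6° gives JQ at 68.20° from the x-axis; with |JQ| = 12.9, Q = (0.9975, 10.43). Then |FQ| = |Q − F| = 8.488.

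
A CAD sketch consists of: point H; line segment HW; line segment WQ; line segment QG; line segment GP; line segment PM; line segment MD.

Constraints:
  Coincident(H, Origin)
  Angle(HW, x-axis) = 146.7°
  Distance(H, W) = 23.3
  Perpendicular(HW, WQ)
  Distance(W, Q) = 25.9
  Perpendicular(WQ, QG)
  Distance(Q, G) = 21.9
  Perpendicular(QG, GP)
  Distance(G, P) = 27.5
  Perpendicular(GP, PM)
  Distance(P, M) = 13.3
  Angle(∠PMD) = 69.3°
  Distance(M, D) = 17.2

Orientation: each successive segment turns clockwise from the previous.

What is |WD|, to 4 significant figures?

20.63

GP is perpendicular to PM, so PM runs at 146.7°; with |PM| = 13.3, M = (-13.16, 6.733). ∠PMD = 69.3° gives MD at 36.00° from the x-axis; with |MD| = 17.2, D = (0.7503, 16.84). Then |WD| = |D − W| = 20.63.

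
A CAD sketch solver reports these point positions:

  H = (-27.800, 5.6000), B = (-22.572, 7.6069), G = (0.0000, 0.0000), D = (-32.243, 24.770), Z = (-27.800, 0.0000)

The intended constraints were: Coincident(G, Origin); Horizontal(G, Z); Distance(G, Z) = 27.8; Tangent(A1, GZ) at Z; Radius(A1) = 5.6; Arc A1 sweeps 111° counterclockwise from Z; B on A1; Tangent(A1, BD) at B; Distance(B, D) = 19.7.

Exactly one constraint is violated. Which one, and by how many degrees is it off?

Tangent(A1, BD) at B — off by 8.40°.

G = (0.00, 0.00) ✓; G.y = 0.00, Z.y = 0.00 ✓; |GZ| = 27.80 ✓; ∠(HZ, ZG) = 90.00° ✓; |HZ| = 5.600 ✓; bearing(H→B) − bearing(H→Z) = 111.0° ✓; |HB| = 5.600 ✓; ∠(HB, BD) = 81.60° ✗; |BD| = 19.70 ✓.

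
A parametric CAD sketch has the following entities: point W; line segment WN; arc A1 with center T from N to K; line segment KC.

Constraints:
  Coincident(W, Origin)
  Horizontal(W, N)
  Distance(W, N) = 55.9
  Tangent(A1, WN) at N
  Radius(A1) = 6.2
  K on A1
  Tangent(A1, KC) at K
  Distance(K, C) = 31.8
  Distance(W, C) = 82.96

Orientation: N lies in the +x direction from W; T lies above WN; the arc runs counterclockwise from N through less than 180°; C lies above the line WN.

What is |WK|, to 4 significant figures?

61.36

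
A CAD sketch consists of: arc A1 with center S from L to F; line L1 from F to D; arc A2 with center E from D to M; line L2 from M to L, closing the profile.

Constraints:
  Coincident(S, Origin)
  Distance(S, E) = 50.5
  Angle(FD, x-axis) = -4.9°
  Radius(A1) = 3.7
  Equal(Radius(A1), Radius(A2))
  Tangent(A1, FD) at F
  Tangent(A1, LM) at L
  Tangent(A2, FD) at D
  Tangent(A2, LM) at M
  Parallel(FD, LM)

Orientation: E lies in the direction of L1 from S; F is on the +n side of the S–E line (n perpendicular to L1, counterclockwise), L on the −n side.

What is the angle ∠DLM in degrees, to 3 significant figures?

8.34°

Tangency of A1 to both parallel lines with radius 3.7 puts F and L at S ± 3.7·n: F = (0.316, 3.69), L = (-0.316, -3.69). Equal radii place D and M the same way about E: D = E + 3.7·n = (50.6, -0.627), M = E − 3.7·n = (50.0, -8.00). Then cos ∠DLM = LD·LM / (|LD||LM|), giving 8.34°.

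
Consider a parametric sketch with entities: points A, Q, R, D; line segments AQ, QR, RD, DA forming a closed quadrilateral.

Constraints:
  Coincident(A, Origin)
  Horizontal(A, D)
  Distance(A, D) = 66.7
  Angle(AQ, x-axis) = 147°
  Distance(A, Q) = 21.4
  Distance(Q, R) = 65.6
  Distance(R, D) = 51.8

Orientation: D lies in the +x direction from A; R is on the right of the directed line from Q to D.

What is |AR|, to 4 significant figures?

44.90

Checks: |QR| = 65.60 ✓; |RD| = 51.80 ✓.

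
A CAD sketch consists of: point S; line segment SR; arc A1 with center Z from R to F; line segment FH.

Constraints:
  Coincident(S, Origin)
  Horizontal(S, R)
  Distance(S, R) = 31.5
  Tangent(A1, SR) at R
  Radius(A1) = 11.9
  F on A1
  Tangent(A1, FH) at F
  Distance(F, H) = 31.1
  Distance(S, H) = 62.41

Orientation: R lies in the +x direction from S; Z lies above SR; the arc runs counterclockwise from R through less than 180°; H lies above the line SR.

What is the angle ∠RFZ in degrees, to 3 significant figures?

47.9°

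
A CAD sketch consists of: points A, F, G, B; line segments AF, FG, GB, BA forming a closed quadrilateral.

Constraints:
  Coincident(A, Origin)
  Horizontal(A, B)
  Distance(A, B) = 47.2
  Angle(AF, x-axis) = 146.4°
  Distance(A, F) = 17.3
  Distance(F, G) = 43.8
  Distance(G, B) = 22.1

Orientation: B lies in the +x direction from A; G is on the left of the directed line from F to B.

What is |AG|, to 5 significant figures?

31.985

A is at the origin; A and B share the same y with |AB| = 47.2 and B in +x, so B = (47.2, 0). AF runs at 146.4° with |AF| = 17.3, so F = (-14.410, 9.5737). G is determined by |FG| = 43.8 and |GB| = 22.1 together: it lies at the intersection of circle(F, 43.8) and circle(B, 22.1). With |FB| = 62.349, the foot of the radical line on FB is 42.642 from F and the perpendicular offset is √(43.8² − 42.642²) = 10.003. Taking the left-of-FB solution: G = (29.263, 12.910).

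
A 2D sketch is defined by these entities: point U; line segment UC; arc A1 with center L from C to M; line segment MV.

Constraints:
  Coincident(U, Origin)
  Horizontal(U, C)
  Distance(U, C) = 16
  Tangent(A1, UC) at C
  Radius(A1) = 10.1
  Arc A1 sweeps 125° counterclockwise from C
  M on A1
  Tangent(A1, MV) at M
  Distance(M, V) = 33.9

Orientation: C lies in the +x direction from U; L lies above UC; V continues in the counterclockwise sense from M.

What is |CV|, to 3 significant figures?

45.1

U is at the origin; UC is horizontal with |UC| = 16.0 and C on the +x side, so C = (16.0, 0.00). The tangent condition forces LC to be normal to UC, so L = C + (0, 10.1) = (16.0, 10.1). On A1, C sits at bearing -90° from L; a 125° counterclockwise sweep puts M at bearing 35°, so M = L + 10.1·(cos 35°, sin 35°) = (24.3, 15.9). Tangency of A1 to MV means the radius LM is perpendicular to MV, so MV runs along (−sin 35°, cos 35°); with |MV| = 33.9, V = (4.83, 43.7). Then |CV| = |V − C| = 45.1.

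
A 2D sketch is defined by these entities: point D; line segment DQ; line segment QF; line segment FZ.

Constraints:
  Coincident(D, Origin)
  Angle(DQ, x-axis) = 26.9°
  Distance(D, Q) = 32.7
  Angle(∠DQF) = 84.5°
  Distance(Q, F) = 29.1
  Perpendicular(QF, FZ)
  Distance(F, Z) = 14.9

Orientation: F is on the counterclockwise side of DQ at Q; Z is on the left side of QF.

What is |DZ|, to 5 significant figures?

31.396

∠DQF = 84.5°, so QF runs at 26.9° + (180° − 84.5°) = 122.40° from the x-axis; with |QF| = 29.1, F = Q + 29.1·(cos 122.40°, sin 122.40°) = (13.569, 39.365). The perpendicularity gives FZ at right angles to QF; with |FZ| = 14.9 on the left of QF, Z = F + 14.9·(-0.84433, -0.53583) = (0.98873, 31.381). Then |DZ| = |Z − D| = 31.396.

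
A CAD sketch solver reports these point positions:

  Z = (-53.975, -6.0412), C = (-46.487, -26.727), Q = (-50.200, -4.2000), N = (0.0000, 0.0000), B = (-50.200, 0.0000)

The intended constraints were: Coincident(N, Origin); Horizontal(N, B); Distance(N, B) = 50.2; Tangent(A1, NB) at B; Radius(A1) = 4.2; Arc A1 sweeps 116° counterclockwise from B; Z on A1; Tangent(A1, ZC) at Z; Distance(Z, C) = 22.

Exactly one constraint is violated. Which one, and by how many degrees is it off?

Tangent(A1, ZC) at Z — off by 6.10°.

N = (0.00, 0.00) ✓; N.y = 0.00, B.y = 0.00 ✓; |NB| = 50.20 ✓; ∠(QB, BN) = 90.00° ✓; |QB| = 4.200 ✓; bearing(Q→Z) − bearing(Q→B) = 116.0° ✓; |QZ| = 4.200 ✓; ∠(QZ, ZC) = 96.10° ✗; |ZC| = 22.00 ✓.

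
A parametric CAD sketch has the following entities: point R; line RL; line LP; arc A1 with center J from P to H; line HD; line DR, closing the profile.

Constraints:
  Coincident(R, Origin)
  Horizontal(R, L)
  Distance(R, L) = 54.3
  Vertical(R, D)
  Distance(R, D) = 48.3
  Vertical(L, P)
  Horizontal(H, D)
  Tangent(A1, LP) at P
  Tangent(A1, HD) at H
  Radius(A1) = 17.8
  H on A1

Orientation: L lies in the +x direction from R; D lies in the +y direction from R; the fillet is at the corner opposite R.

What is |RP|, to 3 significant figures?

62.3

R is at the origin; RL is horizontal with |RL| = 54.3 and L on the +x side, so L = (54.3, 0.00). R and D share the same x with |RD| = 48.3 and D on the +y side, so D = (0.00, 48.3). The virtual corner opposite R is at (54.3, 48.3). Since A1 is tangent to LP there, JP ⟂ LP and A1 meets HD tangentially, so JH is at right angles to HD, with radius 17.8, so the center J sits 17.8 in from both sides at J = (36.5, 30.5). That places the tangent points at P = (54.3, 30.5) on LP and H = (36.5, 48.3) on HD. Then |RP| = |P − R| = 62.3.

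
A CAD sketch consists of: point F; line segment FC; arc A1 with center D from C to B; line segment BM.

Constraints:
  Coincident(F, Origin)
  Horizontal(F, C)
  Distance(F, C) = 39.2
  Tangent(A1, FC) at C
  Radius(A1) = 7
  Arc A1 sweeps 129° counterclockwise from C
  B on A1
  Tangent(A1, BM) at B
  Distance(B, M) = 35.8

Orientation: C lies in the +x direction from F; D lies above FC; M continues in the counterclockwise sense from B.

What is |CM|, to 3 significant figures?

42.8

F is at the origin; FC is horizontal with |FC| = 39.2 and C on the +x side, so C = (39.2, 0.00). The tangent condition forces DC to be normal to FC, so D = C + (0, 7) = (39.2, 7.00). On A1, C sits at bearing -90° from D; a 129° counterclockwise sweep puts B at bearing 39°, so B = D + 7.0·(cos 39°, sin 39°) = (44.6, 11.4). Tangency of A1 to BM means the radius DB is perpendicular to BM, so BM runs along (−sin 39°, cos 39°); with |BM| = 35.8, M = (22.1, 39.2). Then |CM| = |M − C| = 42.8.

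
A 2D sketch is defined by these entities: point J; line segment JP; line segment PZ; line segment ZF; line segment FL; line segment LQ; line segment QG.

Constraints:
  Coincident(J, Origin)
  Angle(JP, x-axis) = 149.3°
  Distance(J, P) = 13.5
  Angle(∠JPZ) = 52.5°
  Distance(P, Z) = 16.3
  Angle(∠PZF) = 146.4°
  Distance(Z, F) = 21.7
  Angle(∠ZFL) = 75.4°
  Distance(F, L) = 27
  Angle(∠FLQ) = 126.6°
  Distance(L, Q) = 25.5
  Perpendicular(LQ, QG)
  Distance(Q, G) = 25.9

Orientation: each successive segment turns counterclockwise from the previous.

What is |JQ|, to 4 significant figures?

23.66

J is at the origin; JP runs at 149.3° with length 13.5, so P = (-11.61, 6.892). ∠JPZ = 52.5° gives PZ at -83.20° from the x-axis; with |PZ| = 16.3, Z = (-9.678, -9.293). ∠PZF = 146.4° gives ZF at -49.60° from the x-axis; with |ZF| = 21.7, F = (4.386, -25.82). ∠ZFL = 75.4° gives FL at 55.00° from the x-axis; with |FL| = 27.0, L = (19.87, -3.701). ∠FLQ = 126.6° gives LQ at 108.4° from the x-axis; with |LQ| = 25.5, Q = (11.82, 20.50). Then |JQ| = |Q − J| = 23.66.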